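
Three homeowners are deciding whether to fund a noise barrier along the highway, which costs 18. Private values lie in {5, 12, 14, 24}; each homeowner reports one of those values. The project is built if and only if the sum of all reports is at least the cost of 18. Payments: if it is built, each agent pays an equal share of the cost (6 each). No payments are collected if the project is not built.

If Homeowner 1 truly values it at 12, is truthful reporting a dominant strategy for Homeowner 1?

Yes

Check each profile of the others' reports and compare truth against every alternative report.
Others report (5, 5): truth gives 6, best alternative gives 6.
Others report (5, 12): truth gives 6, best alternative gives 6.
Others report (5, 14): truth gives 6, best alternative gives 6.
Others report (5, 24): truth gives 6, best alternative gives 6.
Others report (12, 5): truth gives 6, best alternative gives 6.
Others report (12, 12): truth gives 6, best alternative gives 6.
(Remaining 10 profiles checked similarly; truth is weakly best in each.)
In every case the truthful report is at least as good as any alternative, so it is a dominant strategy.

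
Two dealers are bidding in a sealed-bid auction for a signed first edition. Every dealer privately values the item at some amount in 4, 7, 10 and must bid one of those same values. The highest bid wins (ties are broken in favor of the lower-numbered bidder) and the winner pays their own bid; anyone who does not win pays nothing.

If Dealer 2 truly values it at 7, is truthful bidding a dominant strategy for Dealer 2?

Check each profile of the others' bids and compare truth against every alternative bid.
Others bid (4): truth gives 0, best alternative gives 0.
Others bid (7): truth gives 0, best alternative gives 0.
Others bid (10): truth gives 0, best alternative gives 0.
In every case the truthful bid is at least as good as any alternative, so it is a dominant strategy.

Yes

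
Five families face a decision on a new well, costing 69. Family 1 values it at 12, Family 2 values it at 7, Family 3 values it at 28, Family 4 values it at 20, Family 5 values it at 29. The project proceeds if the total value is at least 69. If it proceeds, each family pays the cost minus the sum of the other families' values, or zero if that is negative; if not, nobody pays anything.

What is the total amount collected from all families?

3

Total value 96 ≥ cost 69, so it is built.
Family 1: others sum to 84; max(0, 69 - 84) = 0.
Family 2: others sum to 89; max(0, 69 - 89) = 0.
Family 3: others sum to 68; max(0, 69 - 68) = 1.
Family 4: others sum to 76; max(0, 69 - 76) = 0.
Family 5: others sum to 67; max(0, 69 - 67) = 2.
Total collected = 0 + 0 + 1 + 0 + 2 = 3.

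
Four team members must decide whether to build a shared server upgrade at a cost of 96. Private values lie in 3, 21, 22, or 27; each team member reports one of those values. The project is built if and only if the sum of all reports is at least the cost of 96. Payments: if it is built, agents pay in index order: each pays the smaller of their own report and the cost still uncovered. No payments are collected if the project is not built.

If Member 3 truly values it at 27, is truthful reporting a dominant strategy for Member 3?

Consider the case where Member 1 reports 21, Member 2 reports 27 and Member 4 reports 27.
Truthful report 27: project built, pays 27, utility 27 - 27 = 0.
Report 21 instead: project built, pays 21, utility 27 - 21 = 6.
Since 6 > 0, reporting 21 is strictly better here, so truthful reporting is not dominant.

No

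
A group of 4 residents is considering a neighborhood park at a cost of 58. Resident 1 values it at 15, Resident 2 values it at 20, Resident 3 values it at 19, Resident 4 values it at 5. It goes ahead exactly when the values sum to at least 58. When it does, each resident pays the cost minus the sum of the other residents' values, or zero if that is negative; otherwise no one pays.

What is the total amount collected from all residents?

Total value 59 ≥ cost 58, so it is built.
Resident 1: others sum to 44; max(0, 58 - 44) = 14.
Resident 2: others sum to 39; max(0, 58 - 39) = 19.
Resident 3: others sum to 40; max(0, 58 - 40) = 18.
Resident 4: others sum to 54; max(0, 58 - 54) = 4.
Total collected = 14 + 19 + 18 + 4 = 55.

55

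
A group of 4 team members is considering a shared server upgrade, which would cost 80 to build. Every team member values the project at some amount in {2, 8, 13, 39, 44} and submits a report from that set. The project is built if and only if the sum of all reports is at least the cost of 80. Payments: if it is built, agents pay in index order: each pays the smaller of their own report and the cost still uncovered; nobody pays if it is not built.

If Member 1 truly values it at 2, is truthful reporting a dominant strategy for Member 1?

Yes

Check each profile of the others' reports and compare truth against every alternative report.
Others report (2, 39, 39): truth gives 0, best alternative gives -6.
Others report (2, 39, 44): truth gives 0, best alternative gives -6.
Others report (2, 44, 39): truth gives 0, best alternative gives -6.
Others report (2, 44, 44): truth gives 0, best alternative gives -6.
Others report (8, 39, 39): truth gives 0, best alternative gives -6.
Others report (8, 39, 44): truth gives 0, best alternative gives -6.
(Remaining 119 profiles checked similarly; truth is weakly best in each.)
In every case the truthful report is at least as good as any alternative, so it is a dominant strategy.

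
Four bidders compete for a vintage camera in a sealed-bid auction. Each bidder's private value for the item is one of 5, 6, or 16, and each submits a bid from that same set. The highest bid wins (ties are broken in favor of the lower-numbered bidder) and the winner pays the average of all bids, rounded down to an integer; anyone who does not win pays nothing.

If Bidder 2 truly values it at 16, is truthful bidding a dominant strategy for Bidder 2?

No

Consider the case where Bidder 1 bids 5, Bidder 3 bids 5 and Bidder 4 bids 5.
Truthful bid 16: wins, pays 7, utility 16 - 7 = 9.
Bid 6 instead: wins, pays 5, utility 16 - 5 = 11.
Since 11 > 9, bidding 6 is strictly better here, so truthful bidding is not dominant.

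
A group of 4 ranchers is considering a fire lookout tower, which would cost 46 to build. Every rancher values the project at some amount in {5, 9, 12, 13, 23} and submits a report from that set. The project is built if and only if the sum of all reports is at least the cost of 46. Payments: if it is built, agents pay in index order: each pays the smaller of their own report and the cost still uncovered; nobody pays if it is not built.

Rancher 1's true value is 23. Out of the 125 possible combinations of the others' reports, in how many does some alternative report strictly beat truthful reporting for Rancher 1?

81

Others report (5, 5, 23): truth gives 0; report 13 gives 10 > 0. Violating.
Others report (5, 9, 23): truth gives 0; report 9 gives 14 > 0. Violating.
Others report (5, 12, 23): truth gives 0; report 9 gives 14 > 0. Violating.
Others report (5, 13, 23): truth gives 0; report 5 gives 18 > 0. Violating.
Others report (5, 5, 5): truth gives 0; no alternative beats it.
Others report (5, 5, 9): truth gives 0; no alternative beats it.
(Checking all 125 profiles: 81 have a profitable deviation, 44 do not.)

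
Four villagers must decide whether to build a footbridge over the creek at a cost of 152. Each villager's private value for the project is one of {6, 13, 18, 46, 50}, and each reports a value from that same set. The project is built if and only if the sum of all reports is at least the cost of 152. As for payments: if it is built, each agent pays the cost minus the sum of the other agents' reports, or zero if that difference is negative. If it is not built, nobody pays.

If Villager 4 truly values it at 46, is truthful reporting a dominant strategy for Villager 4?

Check each profile of the others' reports and compare truth against every alternative report.
Others report (50, 50, 50): truth gives 44, best alternative gives 44.
Others report (46, 50, 50): truth gives 40, best alternative gives 40.
Others report (50, 46, 50): truth gives 40, best alternative gives 40.
Others report (50, 50, 46): truth gives 40, best alternative gives 40.
Others report (46, 46, 50): truth gives 36, best alternative gives 36.
Others report (46, 50, 46): truth gives 36, best alternative gives 36.
(Remaining 119 profiles checked similarly; truth is weakly best in each.)
In every case the truthful report is at least as good as any alternative, so it is a dominant strategy.

Yes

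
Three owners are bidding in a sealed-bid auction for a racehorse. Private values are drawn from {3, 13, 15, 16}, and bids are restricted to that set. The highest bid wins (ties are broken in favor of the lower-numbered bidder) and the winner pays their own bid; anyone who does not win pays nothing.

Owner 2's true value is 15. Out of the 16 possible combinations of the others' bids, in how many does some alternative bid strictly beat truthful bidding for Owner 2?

Others bid (3, 3): truth gives 0; bid 13 gives 2 > 0. Violating.
Others bid (3, 13): truth gives 0; bid 13 gives 2 > 0. Violating.
Others bid (3, 15): truth gives 0; no alternative beats it.
Others bid (3, 16): truth gives 0; no alternative beats it.
(Checking all 16 profiles: 2 have a profitable deviation, 14 do not.)

2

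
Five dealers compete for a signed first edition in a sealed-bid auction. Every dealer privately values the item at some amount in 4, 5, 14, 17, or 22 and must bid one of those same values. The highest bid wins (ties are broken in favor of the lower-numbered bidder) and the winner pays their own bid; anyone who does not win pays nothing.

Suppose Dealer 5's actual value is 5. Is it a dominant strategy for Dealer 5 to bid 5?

Check each profile of the others' bids and compare truth against every alternative bid.
Others bid (4, 4, 4, 4): truth gives 0, best alternative gives 0.
Others bid (4, 4, 4, 5): truth gives 0, best alternative gives 0.
Others bid (4, 4, 4, 14): truth gives 0, best alternative gives 0.
Others bid (4, 4, 4, 17): truth gives 0, best alternative gives 0.
Others bid (4, 4, 4, 22): truth gives 0, best alternative gives 0.
Others bid (4, 4, 5, 4): truth gives 0, best alternative gives 0.
(Remaining 619 profiles checked similarly; truth is weakly best in each.)
In every case the truthful bid is at least as good as any alternative, so it is a dominant strategy.

Yes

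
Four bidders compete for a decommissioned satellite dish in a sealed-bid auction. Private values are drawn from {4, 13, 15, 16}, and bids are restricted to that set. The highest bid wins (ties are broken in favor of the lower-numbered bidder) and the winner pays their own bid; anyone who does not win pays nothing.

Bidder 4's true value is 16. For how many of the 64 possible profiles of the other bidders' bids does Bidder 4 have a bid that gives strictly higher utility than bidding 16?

Others bid (4, 4, 4): truth gives 0; bid 13 gives 3 > 0. Violating.
Others bid (4, 4, 13): truth gives 0; bid 15 gives 1 > 0. Violating.
Others bid (4, 13, 4): truth gives 0; bid 15 gives 1 > 0. Violating.
Others bid (4, 13, 13): truth gives 0; bid 15 gives 1 > 0. Violating.
Others bid (4, 4, 15): truth gives 0; no alternative beats it.
Others bid (4, 4, 16): truth gives 0; no alternative beats it.
(Checking all 64 profiles: 8 have a profitable deviation, 56 do not.)

8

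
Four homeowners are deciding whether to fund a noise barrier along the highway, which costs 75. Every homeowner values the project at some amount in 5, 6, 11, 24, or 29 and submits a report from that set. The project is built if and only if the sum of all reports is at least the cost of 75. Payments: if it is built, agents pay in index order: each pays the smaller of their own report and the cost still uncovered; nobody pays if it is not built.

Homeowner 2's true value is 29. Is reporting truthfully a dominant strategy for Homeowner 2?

No

Consider the case where Homeowner 1 reports 5, Homeowner 3 reports 24 and Homeowner 4 reports 24.
Truthful report 29: project built, pays 29, utility 29 - 29 = 0.
Report 24 instead: project built, pays 24, utility 29 - 24 = 5.
Since 5 > 0, reporting 24 is strictly better here, so truthful reporting is not dominant.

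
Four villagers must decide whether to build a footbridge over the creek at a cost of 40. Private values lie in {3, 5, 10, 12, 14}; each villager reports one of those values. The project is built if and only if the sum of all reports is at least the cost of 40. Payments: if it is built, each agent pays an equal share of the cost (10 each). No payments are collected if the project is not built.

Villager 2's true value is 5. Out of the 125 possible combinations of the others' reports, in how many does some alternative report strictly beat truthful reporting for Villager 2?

7

Others report (10, 12, 14): truth gives -5; report 3 gives 0 > -5. Violating.
Others report (10, 14, 12): truth gives -5; report 3 gives 0 > -5. Violating.
Others report (12, 10, 14): truth gives -5; report 3 gives 0 > -5. Violating.
Others report (12, 12, 12): truth gives -5; report 3 gives 0 > -5. Violating.
Others report (3, 3, 3): truth gives 0; no alternative beats it.
Others report (3, 3, 5): truth gives 0; no alternative beats it.
(Checking all 125 profiles: 7 have a profitable deviation, 118 do not.)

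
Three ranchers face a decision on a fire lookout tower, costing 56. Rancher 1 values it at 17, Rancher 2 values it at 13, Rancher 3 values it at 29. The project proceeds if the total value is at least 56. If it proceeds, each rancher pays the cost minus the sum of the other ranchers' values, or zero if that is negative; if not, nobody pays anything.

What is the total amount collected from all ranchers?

Total value 59 ≥ cost 56, so it is built.
Rancher 1: others sum to 42; max(0, 56 - 42) = 14.
Rancher 2: others sum to 46; max(0, 56 - 46) = 10.
Rancher 3: others sum to 30; max(0, 56 - 30) = 26.
Total collected = 14 + 10 + 26 = 50.

50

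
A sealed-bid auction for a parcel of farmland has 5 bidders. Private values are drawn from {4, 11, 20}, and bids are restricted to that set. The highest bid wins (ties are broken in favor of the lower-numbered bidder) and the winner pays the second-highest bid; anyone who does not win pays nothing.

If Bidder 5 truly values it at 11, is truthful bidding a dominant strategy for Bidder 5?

Yes

Check each profile of the others' bids and compare truth against every alternative bid.
Others bid (4, 4, 4, 4): truth gives 7, best alternative gives 7.
Others bid (4, 4, 4, 11): truth gives 0, best alternative gives 0.
Others bid (4, 4, 4, 20): truth gives 0, best alternative gives 0.
Others bid (4, 4, 11, 4): truth gives 0, best alternative gives 0.
Others bid (4, 4, 11, 11): truth gives 0, best alternative gives 0.
Others bid (4, 4, 11, 20): truth gives 0, best alternative gives 0.
(Remaining 75 profiles checked similarly; truth is weakly best in each.)
In every case the truthful bid is at least as good as any alternative, so it is a dominant strategy.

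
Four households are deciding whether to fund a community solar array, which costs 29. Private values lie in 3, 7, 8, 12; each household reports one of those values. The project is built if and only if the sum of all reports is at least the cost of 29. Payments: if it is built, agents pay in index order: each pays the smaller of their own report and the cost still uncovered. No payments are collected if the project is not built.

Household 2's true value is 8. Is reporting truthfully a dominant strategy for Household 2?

No

Consider the case where Household 1 reports 3, Household 3 reports 7 and Household 4 reports 12.
Truthful report 8: project built, pays 8, utility 8 - 8 = 0.
Report 7 instead: project built, pays 7, utility 8 - 7 = 1.
Since 1 > 0, reporting 7 is strictly better here, so truthful reporting is not dominant.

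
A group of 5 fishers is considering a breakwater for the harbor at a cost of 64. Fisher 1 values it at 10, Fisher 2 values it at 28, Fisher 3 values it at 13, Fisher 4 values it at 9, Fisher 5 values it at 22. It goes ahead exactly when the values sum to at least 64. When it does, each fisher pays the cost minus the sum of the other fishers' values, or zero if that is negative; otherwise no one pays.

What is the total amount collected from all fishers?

14

Total value 82 ≥ cost 64, so it is built.
Fisher 1: others sum to 72; max(0, 64 - 72) = 0.
Fisher 2: others sum to 54; max(0, 64 - 54) = 10.
Fisher 3: others sum to 69; max(0, 64 - 69) = 0.
Fisher 4: others sum to 73; max(0, 64 - 73) = 0.
Fisher 5: others sum to 60; max(0, 64 - 60) = 4.
Total collected = 0 + 10 + 0 + 0 + 4 = 14.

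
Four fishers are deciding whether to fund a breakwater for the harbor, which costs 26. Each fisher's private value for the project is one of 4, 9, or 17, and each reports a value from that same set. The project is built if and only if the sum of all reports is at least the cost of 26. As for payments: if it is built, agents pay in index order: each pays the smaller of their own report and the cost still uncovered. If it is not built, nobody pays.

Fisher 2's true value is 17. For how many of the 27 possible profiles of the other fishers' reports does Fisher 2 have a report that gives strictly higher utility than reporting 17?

26

Others report (4, 4, 9): truth gives 0; report 9 gives 8 > 0. Violating.
Others report (4, 4, 17): truth gives 0; report 4 gives 13 > 0. Violating.
Others report (4, 9, 4): truth gives 0; report 9 gives 8 > 0. Violating.
Others report (4, 9, 9): truth gives 0; report 4 gives 13 > 0. Violating.
Others report (4, 4, 4): truth gives 0; no alternative beats it.
(Checking all 27 profiles: 26 have a profitable deviation, 1 does not.)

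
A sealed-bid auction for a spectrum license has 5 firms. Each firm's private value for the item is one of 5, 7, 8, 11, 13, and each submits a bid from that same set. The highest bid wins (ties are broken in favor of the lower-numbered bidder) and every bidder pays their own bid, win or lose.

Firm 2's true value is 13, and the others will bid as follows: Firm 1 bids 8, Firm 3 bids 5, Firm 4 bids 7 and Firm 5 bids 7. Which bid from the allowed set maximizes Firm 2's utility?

11

Bid 5: loses but pays 5, utility -5.
Bid 7: loses but pays 7, utility -7.
Bid 8: loses but pays 8, utility -8.
Bid 11: wins, pays 11, utility 13 - 11 = 2.
Bid 13: wins, pays 13, utility 13 - 13 = 0.
The best choice is 11 with utility 2.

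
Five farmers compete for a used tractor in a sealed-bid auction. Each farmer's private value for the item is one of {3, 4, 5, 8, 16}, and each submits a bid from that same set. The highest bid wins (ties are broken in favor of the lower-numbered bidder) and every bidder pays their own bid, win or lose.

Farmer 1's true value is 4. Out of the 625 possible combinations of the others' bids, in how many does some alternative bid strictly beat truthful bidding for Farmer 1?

Others bid (3, 3, 3, 3): truth gives 0; bid 3 gives 1 > 0. Violating.
Others bid (3, 3, 3, 5): truth gives -4; bid 5 gives -1 > -4. Violating.
Others bid (3, 3, 3, 8): truth gives -4; bid 3 gives -3 > -4. Violating.
Others bid (3, 3, 3, 16): truth gives -4; bid 3 gives -3 > -4. Violating.
Others bid (3, 3, 3, 4): truth gives 0; no alternative beats it.
Others bid (3, 3, 4, 3): truth gives 0; no alternative beats it.
(Checking all 625 profiles: 610 have a profitable deviation, 15 do not.)

610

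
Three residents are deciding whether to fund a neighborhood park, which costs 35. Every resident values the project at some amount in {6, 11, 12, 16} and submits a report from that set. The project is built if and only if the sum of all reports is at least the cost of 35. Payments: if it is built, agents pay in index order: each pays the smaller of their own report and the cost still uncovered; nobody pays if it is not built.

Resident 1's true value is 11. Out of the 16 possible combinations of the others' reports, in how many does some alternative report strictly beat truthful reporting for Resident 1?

1

Others report (16, 16): truth gives 0; report 6 gives 5 > 0. Violating.
Others report (6, 6): truth gives 0; no alternative beats it.
Others report (6, 11): truth gives 0; no alternative beats it.
(Checking all 16 profiles: 1 has a profitable deviation, 15 do not.)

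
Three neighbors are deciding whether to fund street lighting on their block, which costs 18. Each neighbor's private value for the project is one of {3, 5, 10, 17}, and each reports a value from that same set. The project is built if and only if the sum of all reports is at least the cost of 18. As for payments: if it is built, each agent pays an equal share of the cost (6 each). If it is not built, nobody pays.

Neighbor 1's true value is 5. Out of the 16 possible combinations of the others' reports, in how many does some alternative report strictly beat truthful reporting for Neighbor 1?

2

Others report (3, 10): truth gives -1; report 3 gives 0 > -1. Violating.
Others report (10, 3): truth gives -1; report 3 gives 0 > -1. Violating.
Others report (3, 3): truth gives 0; no alternative beats it.
Others report (3, 5): truth gives 0; no alternative beats it.
(Checking all 16 profiles: 2 have a profitable deviation, 14 do not.)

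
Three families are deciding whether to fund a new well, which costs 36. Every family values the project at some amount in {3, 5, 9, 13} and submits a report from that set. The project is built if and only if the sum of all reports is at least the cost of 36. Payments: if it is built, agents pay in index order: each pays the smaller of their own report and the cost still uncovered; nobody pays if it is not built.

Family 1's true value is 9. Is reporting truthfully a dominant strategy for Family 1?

Check each profile of the others' reports and compare truth against every alternative report.
Others report (3, 3): truth gives 0, best alternative gives 0.
Others report (3, 5): truth gives 0, best alternative gives 0.
Others report (3, 9): truth gives 0, best alternative gives 0.
Others report (3, 13): truth gives 0, best alternative gives 0.
Others report (5, 3): truth gives 0, best alternative gives 0.
Others report (5, 5): truth gives 0, best alternative gives 0.
(Remaining 10 profiles checked similarly; truth is weakly best in each.)
In every case the truthful report is at least as good as any alternative, so it is a dominant strategy.

Yes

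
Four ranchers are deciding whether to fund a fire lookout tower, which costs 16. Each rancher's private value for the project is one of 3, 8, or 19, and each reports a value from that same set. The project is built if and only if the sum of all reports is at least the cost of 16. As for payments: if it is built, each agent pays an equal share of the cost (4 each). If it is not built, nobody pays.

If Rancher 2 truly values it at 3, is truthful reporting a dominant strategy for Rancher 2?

Yes

Check each profile of the others' reports and compare truth against every alternative report.
Others report (3, 3, 3): truth gives 0, best alternative gives -1.
Others report (3, 3, 8): truth gives -1, best alternative gives -1.
Others report (3, 3, 19): truth gives -1, best alternative gives -1.
Others report (3, 8, 3): truth gives -1, best alternative gives -1.
Others report (3, 8, 8): truth gives -1, best alternative gives -1.
Others report (3, 8, 19): truth gives -1, best alternative gives -1.
(Remaining 21 profiles checked similarly; truth is weakly best in each.)
In every case the truthful report is at least as good as any alternative, so it is a dominant strategy.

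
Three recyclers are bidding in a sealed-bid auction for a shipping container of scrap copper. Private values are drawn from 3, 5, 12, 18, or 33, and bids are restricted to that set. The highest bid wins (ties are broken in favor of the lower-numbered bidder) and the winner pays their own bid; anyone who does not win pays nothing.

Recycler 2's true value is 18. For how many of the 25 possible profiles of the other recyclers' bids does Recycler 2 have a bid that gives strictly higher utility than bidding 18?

Others bid (3, 3): truth gives 0; bid 5 gives 13 > 0. Violating.
Others bid (3, 5): truth gives 0; bid 5 gives 13 > 0. Violating.
Others bid (3, 12): truth gives 0; bid 12 gives 6 > 0. Violating.
Others bid (5, 3): truth gives 0; bid 12 gives 6 > 0. Violating.
Others bid (3, 18): truth gives 0; no alternative beats it.
Others bid (3, 33): truth gives 0; no alternative beats it.
(Checking all 25 profiles: 6 have a profitable deviation, 19 do not.)

6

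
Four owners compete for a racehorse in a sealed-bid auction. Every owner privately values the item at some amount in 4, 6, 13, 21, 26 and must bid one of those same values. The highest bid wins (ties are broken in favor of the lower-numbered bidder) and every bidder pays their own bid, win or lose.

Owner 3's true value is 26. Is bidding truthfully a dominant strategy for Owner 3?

Consider the case where Owner 1 bids 4, Owner 2 bids 4 and Owner 4 bids 4.
Truthful bid 26: wins, pays 26, utility 26 - 26 = 0.
Bid 6 instead: wins, pays 6, utility 26 - 6 = 20.
Since 20 > 0, bidding 6 is strictly better here, so truthful bidding is not dominant.

No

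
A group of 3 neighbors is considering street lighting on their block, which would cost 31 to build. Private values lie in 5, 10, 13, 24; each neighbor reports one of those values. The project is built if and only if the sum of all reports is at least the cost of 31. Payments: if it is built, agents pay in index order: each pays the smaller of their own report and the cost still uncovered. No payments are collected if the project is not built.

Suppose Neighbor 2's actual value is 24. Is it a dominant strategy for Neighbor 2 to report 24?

No

Consider the case where Neighbor 1 reports 5 and Neighbor 3 reports 13.
Truthful report 24: project built, pays 24, utility 24 - 24 = 0.
Report 13 instead: project built, pays 13, utility 24 - 13 = 11.
Since 11 > 0, reporting 13 is strictly better here, so truthful reporting is not dominant.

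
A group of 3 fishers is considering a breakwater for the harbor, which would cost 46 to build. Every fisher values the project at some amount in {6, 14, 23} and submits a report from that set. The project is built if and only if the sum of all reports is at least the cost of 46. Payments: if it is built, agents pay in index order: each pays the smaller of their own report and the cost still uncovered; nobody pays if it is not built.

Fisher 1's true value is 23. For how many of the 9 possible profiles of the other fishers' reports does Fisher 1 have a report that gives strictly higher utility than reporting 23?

3

Others report (14, 23): truth gives 0; report 14 gives 9 > 0. Violating.
Others report (23, 14): truth gives 0; report 14 gives 9 > 0. Violating.
Others report (23, 23): truth gives 0; report 6 gives 17 > 0. Violating.
Others report (6, 6): truth gives 0; no alternative beats it.
Others report (6, 14): truth gives 0; no alternative beats it.
(Checking all 9 profiles: 3 have a profitable deviation, 6 do not.)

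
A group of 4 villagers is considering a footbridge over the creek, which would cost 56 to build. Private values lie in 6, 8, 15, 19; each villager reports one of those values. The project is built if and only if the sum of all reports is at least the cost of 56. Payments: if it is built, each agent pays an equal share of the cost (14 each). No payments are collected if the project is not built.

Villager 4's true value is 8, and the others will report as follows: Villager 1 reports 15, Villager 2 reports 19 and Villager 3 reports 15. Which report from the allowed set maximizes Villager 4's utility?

Report 6: project not built, utility 0.
Report 8: project built, pays 14, utility 8 - 14 = -6.
Report 15: project built, pays 14, utility 8 - 14 = -6.
Report 19: project built, pays 14, utility 8 - 14 = -6.
The best choice is 6 with utility 0.

6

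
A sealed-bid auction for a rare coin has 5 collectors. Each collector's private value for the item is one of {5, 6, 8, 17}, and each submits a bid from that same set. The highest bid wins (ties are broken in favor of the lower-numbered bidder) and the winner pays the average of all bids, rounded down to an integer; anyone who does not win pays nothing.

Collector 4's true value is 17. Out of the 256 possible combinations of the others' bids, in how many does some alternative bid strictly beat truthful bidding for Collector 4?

24

Others bid (5, 5, 5, 5): truth gives 10; bid 6 gives 12 > 10. Violating.
Others bid (5, 5, 5, 6): truth gives 10; bid 6 gives 12 > 10. Violating.
Others bid (5, 5, 5, 8): truth gives 9; bid 8 gives 11 > 9. Violating.
Others bid (5, 5, 6, 5): truth gives 10; bid 8 gives 12 > 10. Violating.
Others bid (5, 5, 5, 17): truth gives 8; no alternative beats it.
Others bid (5, 5, 6, 17): truth gives 7; no alternative beats it.
(Checking all 256 profiles: 24 have a profitable deviation, 232 do not.)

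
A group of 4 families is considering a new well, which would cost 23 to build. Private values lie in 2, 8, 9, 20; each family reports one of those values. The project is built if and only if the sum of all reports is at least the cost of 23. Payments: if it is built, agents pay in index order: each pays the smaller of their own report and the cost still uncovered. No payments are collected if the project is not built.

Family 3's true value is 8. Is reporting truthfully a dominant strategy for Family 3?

Consider the case where Family 1 reports 2, Family 2 reports 2 and Family 4 reports 20.
Truthful report 8: project built, pays 8, utility 8 - 8 = 0.
Report 2 instead: project built, pays 2, utility 8 - 2 = 6.
Since 6 > 0, reporting 2 is strictly better here, so truthful reporting is not dominant.

No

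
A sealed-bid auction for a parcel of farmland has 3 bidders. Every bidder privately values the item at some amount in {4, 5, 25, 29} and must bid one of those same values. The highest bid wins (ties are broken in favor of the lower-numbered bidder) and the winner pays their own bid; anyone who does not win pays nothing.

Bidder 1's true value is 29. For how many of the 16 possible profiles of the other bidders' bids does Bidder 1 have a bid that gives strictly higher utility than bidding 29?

Others bid (4, 4): truth gives 0; bid 4 gives 25 > 0. Violating.
Others bid (4, 5): truth gives 0; bid 5 gives 24 > 0. Violating.
Others bid (4, 25): truth gives 0; bid 25 gives 4 > 0. Violating.
Others bid (5, 4): truth gives 0; bid 5 gives 24 > 0. Violating.
Others bid (4, 29): truth gives 0; no alternative beats it.
Others bid (5, 29): truth gives 0; no alternative beats it.
(Checking all 16 profiles: 9 have a profitable deviation, 7 do not.)

9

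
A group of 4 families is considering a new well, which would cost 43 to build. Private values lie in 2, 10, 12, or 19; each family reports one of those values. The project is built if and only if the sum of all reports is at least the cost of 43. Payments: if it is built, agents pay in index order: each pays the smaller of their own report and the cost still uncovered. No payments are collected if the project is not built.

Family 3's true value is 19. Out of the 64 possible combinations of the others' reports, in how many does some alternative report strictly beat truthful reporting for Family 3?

40

Others report (2, 10, 19): truth gives 0; report 12 gives 7 > 0. Violating.
Others report (2, 12, 19): truth gives 0; report 10 gives 9 > 0. Violating.
Others report (2, 19, 10): truth gives 0; report 12 gives 7 > 0. Violating.
Others report (2, 19, 12): truth gives 0; report 10 gives 9 > 0. Violating.
Others report (2, 2, 2): truth gives 0; no alternative beats it.
Others report (2, 2, 10): truth gives 0; no alternative beats it.
(Checking all 64 profiles: 40 have a profitable deviation, 24 do not.)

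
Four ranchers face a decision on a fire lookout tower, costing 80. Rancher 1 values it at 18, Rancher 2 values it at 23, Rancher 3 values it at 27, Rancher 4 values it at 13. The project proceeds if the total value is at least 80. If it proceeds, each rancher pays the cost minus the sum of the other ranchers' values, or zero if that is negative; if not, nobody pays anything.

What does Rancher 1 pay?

Total value 81 ≥ cost 80, so the project is built.
The other ranchers' values sum to 63.
Cost minus that sum is 80 - 63 = 17.

17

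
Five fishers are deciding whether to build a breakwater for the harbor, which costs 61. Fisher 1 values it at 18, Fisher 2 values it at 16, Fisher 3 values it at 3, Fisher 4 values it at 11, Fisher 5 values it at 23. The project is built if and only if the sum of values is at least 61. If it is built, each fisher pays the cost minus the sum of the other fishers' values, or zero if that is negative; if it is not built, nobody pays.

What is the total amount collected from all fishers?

28

Total value 71 ≥ cost 61, so it is built.
Fisher 1: others sum to 53; max(0, 61 - 53) = 8.
Fisher 2: others sum to 55; max(0, 61 - 55) = 6.
Fisher 3: others sum to 68; max(0, 61 - 68) = 0.
Fisher 4: others sum to 60; max(0, 61 - 60) = 1.
Fisher 5: others sum to 48; max(0, 61 - 48) = 13.
Total collected = 8 + 6 + 0 + 1 + 13 = 28.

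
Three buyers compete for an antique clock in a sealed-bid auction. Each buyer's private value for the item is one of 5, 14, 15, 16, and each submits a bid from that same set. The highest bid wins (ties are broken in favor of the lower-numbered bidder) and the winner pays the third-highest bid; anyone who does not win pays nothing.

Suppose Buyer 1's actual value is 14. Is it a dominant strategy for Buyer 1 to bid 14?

Consider the case where Buyer 2 bids 5 and Buyer 3 bids 15.
Truthful bid 14: loses, pays 0, utility 0.
Bid 15 instead: wins, pays 5, utility 14 - 5 = 9.
Since 9 > 0, bidding 15 is strictly better here, so truthful bidding is not dominant.

No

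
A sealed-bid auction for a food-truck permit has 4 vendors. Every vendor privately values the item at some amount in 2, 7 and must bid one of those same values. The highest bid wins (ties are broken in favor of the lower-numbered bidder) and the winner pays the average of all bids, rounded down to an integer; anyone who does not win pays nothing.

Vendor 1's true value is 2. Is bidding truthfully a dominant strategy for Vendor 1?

Check each profile of the others' bids and compare truth against every alternative bid.
Others bid (7, 7, 7): truth gives 0, best alternative gives -5.
Others bid (2, 7, 7): truth gives 0, best alternative gives -3.
Others bid (7, 2, 7): truth gives 0, best alternative gives -3.
Others bid (7, 7, 2): truth gives 0, best alternative gives -3.
Others bid (2, 2, 7): truth gives 0, best alternative gives -2.
Others bid (2, 7, 2): truth gives 0, best alternative gives -2.
(Remaining 2 profiles checked similarly; truth is weakly best in each.)
In every case the truthful bid is at least as good as any alternative, so it is a dominant strategy.

Yes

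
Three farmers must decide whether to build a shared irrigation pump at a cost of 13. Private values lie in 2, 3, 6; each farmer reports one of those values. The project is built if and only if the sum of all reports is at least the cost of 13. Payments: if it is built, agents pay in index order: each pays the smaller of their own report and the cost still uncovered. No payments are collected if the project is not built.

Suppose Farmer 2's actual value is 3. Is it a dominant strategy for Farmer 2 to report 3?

Consider the case where Farmer 1 reports 6 and Farmer 3 reports 6.
Truthful report 3: project built, pays 3, utility 3 - 3 = 0.
Report 2 instead: project built, pays 2, utility 3 - 2 = 1.
Since 1 > 0, reporting 2 is strictly better here, so truthful reporting is not dominant.

No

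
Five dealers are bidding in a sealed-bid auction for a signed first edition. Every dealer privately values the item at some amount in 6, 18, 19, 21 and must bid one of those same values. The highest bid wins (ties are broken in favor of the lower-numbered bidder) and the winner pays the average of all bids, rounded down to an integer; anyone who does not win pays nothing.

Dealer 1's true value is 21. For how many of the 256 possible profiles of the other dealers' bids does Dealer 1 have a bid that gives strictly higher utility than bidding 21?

Others bid (6, 6, 6, 6): truth gives 12; bid 6 gives 15 > 12. Violating.
Others bid (6, 6, 6, 18): truth gives 10; bid 18 gives 11 > 10. Violating.
Others bid (6, 6, 18, 6): truth gives 10; bid 18 gives 11 > 10. Violating.
Others bid (6, 6, 18, 19): truth gives 7; bid 19 gives 8 > 7. Violating.
Others bid (6, 6, 6, 19): truth gives 10; no alternative beats it.
Others bid (6, 6, 6, 21): truth gives 9; no alternative beats it.
(Checking all 256 profiles: 37 have a profitable deviation, 219 do not.)

37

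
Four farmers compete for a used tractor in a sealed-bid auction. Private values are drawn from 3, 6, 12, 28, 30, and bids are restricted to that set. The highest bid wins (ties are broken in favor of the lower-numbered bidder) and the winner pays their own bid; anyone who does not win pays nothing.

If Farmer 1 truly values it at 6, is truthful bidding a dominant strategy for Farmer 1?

No

Consider the case where Farmer 2 bids 3, Farmer 3 bids 3 and Farmer 4 bids 3.
Truthful bid 6: wins, pays 6, utility 6 - 6 = 0.
Bid 3 instead: wins, pays 3, utility 6 - 3 = 3.
Since 3 > 0, bidding 3 is strictly better here, so truthful bidding is not dominant.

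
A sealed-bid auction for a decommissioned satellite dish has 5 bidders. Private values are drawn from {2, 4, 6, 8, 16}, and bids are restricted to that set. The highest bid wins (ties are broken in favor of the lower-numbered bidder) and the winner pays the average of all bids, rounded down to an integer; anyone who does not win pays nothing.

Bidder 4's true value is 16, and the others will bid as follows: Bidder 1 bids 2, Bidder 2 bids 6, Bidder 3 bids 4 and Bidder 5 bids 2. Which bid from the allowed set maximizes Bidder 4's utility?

Bid 2: loses, pays 0, utility 0.
Bid 4: loses, pays 0, utility 0.
Bid 6: loses, pays 0, utility 0.
Bid 8: wins, pays 4, utility 16 - 4 = 12.
Bid 16: wins, pays 6, utility 16 - 6 = 10.
The best choice is 8 with utility 12.

8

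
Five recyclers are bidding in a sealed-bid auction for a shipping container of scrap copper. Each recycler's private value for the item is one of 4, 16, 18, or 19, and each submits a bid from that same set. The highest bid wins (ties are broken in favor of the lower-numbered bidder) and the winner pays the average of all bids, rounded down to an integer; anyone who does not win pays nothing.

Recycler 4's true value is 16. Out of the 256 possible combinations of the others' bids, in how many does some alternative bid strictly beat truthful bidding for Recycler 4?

82

Others bid (4, 4, 4, 18): truth gives 0; bid 18 gives 7 > 0. Violating.
Others bid (4, 4, 4, 19): truth gives 0; bid 19 gives 6 > 0. Violating.
Others bid (4, 4, 16, 4): truth gives 0; bid 18 gives 7 > 0. Violating.
Others bid (4, 4, 16, 16): truth gives 0; bid 18 gives 5 > 0. Violating.
Others bid (4, 4, 4, 4): truth gives 10; no alternative beats it.
Others bid (4, 4, 4, 16): truth gives 8; no alternative beats it.
(Checking all 256 profiles: 82 have a profitable deviation, 174 do not.)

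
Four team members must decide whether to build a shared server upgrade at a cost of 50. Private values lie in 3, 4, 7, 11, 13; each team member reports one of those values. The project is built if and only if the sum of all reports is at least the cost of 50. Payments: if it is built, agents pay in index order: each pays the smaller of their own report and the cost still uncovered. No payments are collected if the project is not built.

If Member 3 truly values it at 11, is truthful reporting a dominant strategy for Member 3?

Check each profile of the others' reports and compare truth against every alternative report.
Others report (3, 3, 3): truth gives 0, best alternative gives 0.
Others report (3, 3, 4): truth gives 0, best alternative gives 0.
Others report (3, 3, 7): truth gives 0, best alternative gives 0.
Others report (3, 3, 11): truth gives 0, best alternative gives 0.
Others report (3, 3, 13): truth gives 0, best alternative gives 0.
Others report (3, 4, 3): truth gives 0, best alternative gives 0.
(Remaining 119 profiles checked similarly; truth is weakly best in each.)
In every case the truthful report is at least as good as any alternative, so it is a dominant strategy.

Yes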